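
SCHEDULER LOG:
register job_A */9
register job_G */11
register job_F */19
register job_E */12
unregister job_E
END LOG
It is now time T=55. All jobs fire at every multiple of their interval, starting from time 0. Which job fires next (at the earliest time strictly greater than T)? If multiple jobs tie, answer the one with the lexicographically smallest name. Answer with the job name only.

Op 1: register job_A */9 -> active={job_A:*/9}
Op 2: register job_G */11 -> active={job_A:*/9, job_G:*/11}
Op 3: register job_F */19 -> active={job_A:*/9, job_F:*/19, job_G:*/11}
Op 4: register job_E */12 -> active={job_A:*/9, job_E:*/12, job_F:*/19, job_G:*/11}
Op 5: unregister job_E -> active={job_A:*/9, job_F:*/19, job_G:*/11}
  job_A: interval 9, next fire after T=55 is 63
  job_F: interval 19, next fire after T=55 is 57
  job_G: interval 11, next fire after T=55 is 66
Earliest = 57, winner (lex tiebreak) = job_F

Answer: job_F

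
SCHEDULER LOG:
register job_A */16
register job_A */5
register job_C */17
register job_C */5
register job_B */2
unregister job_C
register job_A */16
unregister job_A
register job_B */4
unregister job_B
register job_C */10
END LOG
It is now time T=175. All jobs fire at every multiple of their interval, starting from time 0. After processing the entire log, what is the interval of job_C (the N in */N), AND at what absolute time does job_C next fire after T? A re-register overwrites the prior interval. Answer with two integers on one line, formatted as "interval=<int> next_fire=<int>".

Op 1: register job_A */16 -> active={job_A:*/16}
Op 2: register job_A */5 -> active={job_A:*/5}
Op 3: register job_C */17 -> active={job_A:*/5, job_C:*/17}
Op 4: register job_C */5 -> active={job_A:*/5, job_C:*/5}
Op 5: register job_B */2 -> active={job_A:*/5, job_B:*/2, job_C:*/5}
Op 6: unregister job_C -> active={job_A:*/5, job_B:*/2}
Op 7: register job_A */16 -> active={job_A:*/16, job_B:*/2}
Op 8: unregister job_A -> active={job_B:*/2}
Op 9: register job_B */4 -> active={job_B:*/4}
Op 10: unregister job_B -> active={}
Op 11: register job_C */10 -> active={job_C:*/10}
Final interval of job_C = 10
Next fire of job_C after T=175: (175//10+1)*10 = 180

Answer: interval=10 next_fire=180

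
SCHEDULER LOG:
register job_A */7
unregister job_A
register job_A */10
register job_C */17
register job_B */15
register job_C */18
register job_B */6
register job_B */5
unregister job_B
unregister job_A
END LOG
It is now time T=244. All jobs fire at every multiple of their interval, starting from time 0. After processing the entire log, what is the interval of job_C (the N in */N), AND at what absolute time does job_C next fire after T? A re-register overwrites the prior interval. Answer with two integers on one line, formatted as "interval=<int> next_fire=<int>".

Answer: interval=18 next_fire=252

Derivation:
Op 1: register job_A */7 -> active={job_A:*/7}
Op 2: unregister job_A -> active={}
Op 3: register job_A */10 -> active={job_A:*/10}
Op 4: register job_C */17 -> active={job_A:*/10, job_C:*/17}
Op 5: register job_B */15 -> active={job_A:*/10, job_B:*/15, job_C:*/17}
Op 6: register job_C */18 -> active={job_A:*/10, job_B:*/15, job_C:*/18}
Op 7: register job_B */6 -> active={job_A:*/10, job_B:*/6, job_C:*/18}
Op 8: register job_B */5 -> active={job_A:*/10, job_B:*/5, job_C:*/18}
Op 9: unregister job_B -> active={job_A:*/10, job_C:*/18}
Op 10: unregister job_A -> active={job_C:*/18}
Final interval of job_C = 18
Next fire of job_C after T=244: (244//18+1)*18 = 252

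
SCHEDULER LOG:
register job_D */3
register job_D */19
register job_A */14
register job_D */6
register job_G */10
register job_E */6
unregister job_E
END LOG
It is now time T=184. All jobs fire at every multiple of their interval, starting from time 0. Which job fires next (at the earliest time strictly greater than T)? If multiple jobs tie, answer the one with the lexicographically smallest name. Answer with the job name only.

Op 1: register job_D */3 -> active={job_D:*/3}
Op 2: register job_D */19 -> active={job_D:*/19}
Op 3: register job_A */14 -> active={job_A:*/14, job_D:*/19}
Op 4: register job_D */6 -> active={job_A:*/14, job_D:*/6}
Op 5: register job_G */10 -> active={job_A:*/14, job_D:*/6, job_G:*/10}
Op 6: register job_E */6 -> active={job_A:*/14, job_D:*/6, job_E:*/6, job_G:*/10}
Op 7: unregister job_E -> active={job_A:*/14, job_D:*/6, job_G:*/10}
  job_A: interval 14, next fire after T=184 is 196
  job_D: interval 6, next fire after T=184 is 186
  job_G: interval 10, next fire after T=184 is 190
Earliest = 186, winner (lex tiebreak) = job_D

Answer: job_D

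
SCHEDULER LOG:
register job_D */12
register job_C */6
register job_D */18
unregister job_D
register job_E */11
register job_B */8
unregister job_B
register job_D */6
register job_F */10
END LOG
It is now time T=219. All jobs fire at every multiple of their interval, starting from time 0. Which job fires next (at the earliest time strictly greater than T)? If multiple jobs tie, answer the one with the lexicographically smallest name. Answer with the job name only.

Op 1: register job_D */12 -> active={job_D:*/12}
Op 2: register job_C */6 -> active={job_C:*/6, job_D:*/12}
Op 3: register job_D */18 -> active={job_C:*/6, job_D:*/18}
Op 4: unregister job_D -> active={job_C:*/6}
Op 5: register job_E */11 -> active={job_C:*/6, job_E:*/11}
Op 6: register job_B */8 -> active={job_B:*/8, job_C:*/6, job_E:*/11}
Op 7: unregister job_B -> active={job_C:*/6, job_E:*/11}
Op 8: register job_D */6 -> active={job_C:*/6, job_D:*/6, job_E:*/11}
Op 9: register job_F */10 -> active={job_C:*/6, job_D:*/6, job_E:*/11, job_F:*/10}
  job_C: interval 6, next fire after T=219 is 222
  job_D: interval 6, next fire after T=219 is 222
  job_E: interval 11, next fire after T=219 is 220
  job_F: interval 10, next fire after T=219 is 220
Earliest = 220, winner (lex tiebreak) = job_E

Answer: job_E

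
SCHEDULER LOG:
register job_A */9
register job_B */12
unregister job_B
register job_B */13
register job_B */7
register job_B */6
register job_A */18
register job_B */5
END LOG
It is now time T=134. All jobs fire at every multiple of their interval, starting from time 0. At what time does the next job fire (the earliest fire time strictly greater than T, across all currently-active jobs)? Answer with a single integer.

Answer: 135

Derivation:
Op 1: register job_A */9 -> active={job_A:*/9}
Op 2: register job_B */12 -> active={job_A:*/9, job_B:*/12}
Op 3: unregister job_B -> active={job_A:*/9}
Op 4: register job_B */13 -> active={job_A:*/9, job_B:*/13}
Op 5: register job_B */7 -> active={job_A:*/9, job_B:*/7}
Op 6: register job_B */6 -> active={job_A:*/9, job_B:*/6}
Op 7: register job_A */18 -> active={job_A:*/18, job_B:*/6}
Op 8: register job_B */5 -> active={job_A:*/18, job_B:*/5}
  job_A: interval 18, next fire after T=134 is 144
  job_B: interval 5, next fire after T=134 is 135
Earliest fire time = 135 (job job_B)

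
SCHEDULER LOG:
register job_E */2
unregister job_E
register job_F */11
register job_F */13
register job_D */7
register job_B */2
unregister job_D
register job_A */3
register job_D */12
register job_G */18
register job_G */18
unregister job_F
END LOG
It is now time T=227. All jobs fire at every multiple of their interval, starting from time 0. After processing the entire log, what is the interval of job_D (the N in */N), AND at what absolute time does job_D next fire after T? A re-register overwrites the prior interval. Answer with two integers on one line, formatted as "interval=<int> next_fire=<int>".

Op 1: register job_E */2 -> active={job_E:*/2}
Op 2: unregister job_E -> active={}
Op 3: register job_F */11 -> active={job_F:*/11}
Op 4: register job_F */13 -> active={job_F:*/13}
Op 5: register job_D */7 -> active={job_D:*/7, job_F:*/13}
Op 6: register job_B */2 -> active={job_B:*/2, job_D:*/7, job_F:*/13}
Op 7: unregister job_D -> active={job_B:*/2, job_F:*/13}
Op 8: register job_A */3 -> active={job_A:*/3, job_B:*/2, job_F:*/13}
Op 9: register job_D */12 -> active={job_A:*/3, job_B:*/2, job_D:*/12, job_F:*/13}
Op 10: register job_G */18 -> active={job_A:*/3, job_B:*/2, job_D:*/12, job_F:*/13, job_G:*/18}
Op 11: register job_G */18 -> active={job_A:*/3, job_B:*/2, job_D:*/12, job_F:*/13, job_G:*/18}
Op 12: unregister job_F -> active={job_A:*/3, job_B:*/2, job_D:*/12, job_G:*/18}
Final interval of job_D = 12
Next fire of job_D after T=227: (227//12+1)*12 = 228

Answer: interval=12 next_fire=228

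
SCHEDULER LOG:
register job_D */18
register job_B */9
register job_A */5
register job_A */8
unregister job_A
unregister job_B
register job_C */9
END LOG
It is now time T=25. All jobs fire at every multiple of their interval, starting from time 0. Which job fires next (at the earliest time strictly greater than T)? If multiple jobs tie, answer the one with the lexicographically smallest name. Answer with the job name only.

Op 1: register job_D */18 -> active={job_D:*/18}
Op 2: register job_B */9 -> active={job_B:*/9, job_D:*/18}
Op 3: register job_A */5 -> active={job_A:*/5, job_B:*/9, job_D:*/18}
Op 4: register job_A */8 -> active={job_A:*/8, job_B:*/9, job_D:*/18}
Op 5: unregister job_A -> active={job_B:*/9, job_D:*/18}
Op 6: unregister job_B -> active={job_D:*/18}
Op 7: register job_C */9 -> active={job_C:*/9, job_D:*/18}
  job_C: interval 9, next fire after T=25 is 27
  job_D: interval 18, next fire after T=25 is 36
Earliest = 27, winner (lex tiebreak) = job_C

Answer: job_C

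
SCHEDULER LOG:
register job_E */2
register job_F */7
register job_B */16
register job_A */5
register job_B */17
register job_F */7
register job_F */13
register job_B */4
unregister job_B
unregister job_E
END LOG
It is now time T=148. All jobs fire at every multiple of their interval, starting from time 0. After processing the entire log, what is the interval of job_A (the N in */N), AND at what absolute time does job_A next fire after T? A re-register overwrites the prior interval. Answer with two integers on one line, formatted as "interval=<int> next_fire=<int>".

Op 1: register job_E */2 -> active={job_E:*/2}
Op 2: register job_F */7 -> active={job_E:*/2, job_F:*/7}
Op 3: register job_B */16 -> active={job_B:*/16, job_E:*/2, job_F:*/7}
Op 4: register job_A */5 -> active={job_A:*/5, job_B:*/16, job_E:*/2, job_F:*/7}
Op 5: register job_B */17 -> active={job_A:*/5, job_B:*/17, job_E:*/2, job_F:*/7}
Op 6: register job_F */7 -> active={job_A:*/5, job_B:*/17, job_E:*/2, job_F:*/7}
Op 7: register job_F */13 -> active={job_A:*/5, job_B:*/17, job_E:*/2, job_F:*/13}
Op 8: register job_B */4 -> active={job_A:*/5, job_B:*/4, job_E:*/2, job_F:*/13}
Op 9: unregister job_B -> active={job_A:*/5, job_E:*/2, job_F:*/13}
Op 10: unregister job_E -> active={job_A:*/5, job_F:*/13}
Final interval of job_A = 5
Next fire of job_A after T=148: (148//5+1)*5 = 150

Answer: interval=5 next_fire=150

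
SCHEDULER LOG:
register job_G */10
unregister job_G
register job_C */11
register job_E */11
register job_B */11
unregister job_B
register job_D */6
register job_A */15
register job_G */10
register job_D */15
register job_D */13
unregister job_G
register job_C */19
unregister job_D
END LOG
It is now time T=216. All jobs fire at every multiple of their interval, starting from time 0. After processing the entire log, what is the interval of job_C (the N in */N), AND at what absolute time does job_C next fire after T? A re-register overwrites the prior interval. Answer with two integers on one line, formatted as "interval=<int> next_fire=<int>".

Op 1: register job_G */10 -> active={job_G:*/10}
Op 2: unregister job_G -> active={}
Op 3: register job_C */11 -> active={job_C:*/11}
Op 4: register job_E */11 -> active={job_C:*/11, job_E:*/11}
Op 5: register job_B */11 -> active={job_B:*/11, job_C:*/11, job_E:*/11}
Op 6: unregister job_B -> active={job_C:*/11, job_E:*/11}
Op 7: register job_D */6 -> active={job_C:*/11, job_D:*/6, job_E:*/11}
Op 8: register job_A */15 -> active={job_A:*/15, job_C:*/11, job_D:*/6, job_E:*/11}
Op 9: register job_G */10 -> active={job_A:*/15, job_C:*/11, job_D:*/6, job_E:*/11, job_G:*/10}
Op 10: register job_D */15 -> active={job_A:*/15, job_C:*/11, job_D:*/15, job_E:*/11, job_G:*/10}
Op 11: register job_D */13 -> active={job_A:*/15, job_C:*/11, job_D:*/13, job_E:*/11, job_G:*/10}
Op 12: unregister job_G -> active={job_A:*/15, job_C:*/11, job_D:*/13, job_E:*/11}
Op 13: register job_C */19 -> active={job_A:*/15, job_C:*/19, job_D:*/13, job_E:*/11}
Op 14: unregister job_D -> active={job_A:*/15, job_C:*/19, job_E:*/11}
Final interval of job_C = 19
Next fire of job_C after T=216: (216//19+1)*19 = 228

Answer: interval=19 next_fire=228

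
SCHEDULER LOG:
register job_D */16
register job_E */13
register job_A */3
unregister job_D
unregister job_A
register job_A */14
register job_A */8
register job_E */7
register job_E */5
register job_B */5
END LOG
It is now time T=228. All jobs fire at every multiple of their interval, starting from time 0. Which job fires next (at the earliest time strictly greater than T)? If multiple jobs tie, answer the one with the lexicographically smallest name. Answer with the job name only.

Answer: job_B

Derivation:
Op 1: register job_D */16 -> active={job_D:*/16}
Op 2: register job_E */13 -> active={job_D:*/16, job_E:*/13}
Op 3: register job_A */3 -> active={job_A:*/3, job_D:*/16, job_E:*/13}
Op 4: unregister job_D -> active={job_A:*/3, job_E:*/13}
Op 5: unregister job_A -> active={job_E:*/13}
Op 6: register job_A */14 -> active={job_A:*/14, job_E:*/13}
Op 7: register job_A */8 -> active={job_A:*/8, job_E:*/13}
Op 8: register job_E */7 -> active={job_A:*/8, job_E:*/7}
Op 9: register job_E */5 -> active={job_A:*/8, job_E:*/5}
Op 10: register job_B */5 -> active={job_A:*/8, job_B:*/5, job_E:*/5}
  job_A: interval 8, next fire after T=228 is 232
  job_B: interval 5, next fire after T=228 is 230
  job_E: interval 5, next fire after T=228 is 230
Earliest = 230, winner (lex tiebreak) = job_B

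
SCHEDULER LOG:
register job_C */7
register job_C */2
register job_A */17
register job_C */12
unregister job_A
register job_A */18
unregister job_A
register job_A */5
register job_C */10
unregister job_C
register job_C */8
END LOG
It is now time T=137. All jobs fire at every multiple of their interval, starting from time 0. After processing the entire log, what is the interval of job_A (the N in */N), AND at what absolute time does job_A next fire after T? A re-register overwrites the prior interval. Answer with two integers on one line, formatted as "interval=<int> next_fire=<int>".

Answer: interval=5 next_fire=140

Derivation:
Op 1: register job_C */7 -> active={job_C:*/7}
Op 2: register job_C */2 -> active={job_C:*/2}
Op 3: register job_A */17 -> active={job_A:*/17, job_C:*/2}
Op 4: register job_C */12 -> active={job_A:*/17, job_C:*/12}
Op 5: unregister job_A -> active={job_C:*/12}
Op 6: register job_A */18 -> active={job_A:*/18, job_C:*/12}
Op 7: unregister job_A -> active={job_C:*/12}
Op 8: register job_A */5 -> active={job_A:*/5, job_C:*/12}
Op 9: register job_C */10 -> active={job_A:*/5, job_C:*/10}
Op 10: unregister job_C -> active={job_A:*/5}
Op 11: register job_C */8 -> active={job_A:*/5, job_C:*/8}
Final interval of job_A = 5
Next fire of job_A after T=137: (137//5+1)*5 = 140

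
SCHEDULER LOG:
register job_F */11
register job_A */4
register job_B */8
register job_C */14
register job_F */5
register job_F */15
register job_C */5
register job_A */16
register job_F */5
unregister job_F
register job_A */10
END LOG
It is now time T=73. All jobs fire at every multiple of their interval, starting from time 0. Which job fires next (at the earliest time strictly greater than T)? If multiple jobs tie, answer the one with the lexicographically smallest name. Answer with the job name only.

Answer: job_C

Derivation:
Op 1: register job_F */11 -> active={job_F:*/11}
Op 2: register job_A */4 -> active={job_A:*/4, job_F:*/11}
Op 3: register job_B */8 -> active={job_A:*/4, job_B:*/8, job_F:*/11}
Op 4: register job_C */14 -> active={job_A:*/4, job_B:*/8, job_C:*/14, job_F:*/11}
Op 5: register job_F */5 -> active={job_A:*/4, job_B:*/8, job_C:*/14, job_F:*/5}
Op 6: register job_F */15 -> active={job_A:*/4, job_B:*/8, job_C:*/14, job_F:*/15}
Op 7: register job_C */5 -> active={job_A:*/4, job_B:*/8, job_C:*/5, job_F:*/15}
Op 8: register job_A */16 -> active={job_A:*/16, job_B:*/8, job_C:*/5, job_F:*/15}
Op 9: register job_F */5 -> active={job_A:*/16, job_B:*/8, job_C:*/5, job_F:*/5}
Op 10: unregister job_F -> active={job_A:*/16, job_B:*/8, job_C:*/5}
Op 11: register job_A */10 -> active={job_A:*/10, job_B:*/8, job_C:*/5}
  job_A: interval 10, next fire after T=73 is 80
  job_B: interval 8, next fire after T=73 is 80
  job_C: interval 5, next fire after T=73 is 75
Earliest = 75, winner (lex tiebreak) = job_C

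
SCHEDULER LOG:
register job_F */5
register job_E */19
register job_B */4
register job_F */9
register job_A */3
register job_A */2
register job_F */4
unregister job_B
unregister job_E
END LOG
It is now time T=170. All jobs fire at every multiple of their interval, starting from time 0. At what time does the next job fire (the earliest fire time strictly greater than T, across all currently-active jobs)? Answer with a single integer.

Answer: 172

Derivation:
Op 1: register job_F */5 -> active={job_F:*/5}
Op 2: register job_E */19 -> active={job_E:*/19, job_F:*/5}
Op 3: register job_B */4 -> active={job_B:*/4, job_E:*/19, job_F:*/5}
Op 4: register job_F */9 -> active={job_B:*/4, job_E:*/19, job_F:*/9}
Op 5: register job_A */3 -> active={job_A:*/3, job_B:*/4, job_E:*/19, job_F:*/9}
Op 6: register job_A */2 -> active={job_A:*/2, job_B:*/4, job_E:*/19, job_F:*/9}
Op 7: register job_F */4 -> active={job_A:*/2, job_B:*/4, job_E:*/19, job_F:*/4}
Op 8: unregister job_B -> active={job_A:*/2, job_E:*/19, job_F:*/4}
Op 9: unregister job_E -> active={job_A:*/2, job_F:*/4}
  job_A: interval 2, next fire after T=170 is 172
  job_F: interval 4, next fire after T=170 is 172
Earliest fire time = 172 (job job_A)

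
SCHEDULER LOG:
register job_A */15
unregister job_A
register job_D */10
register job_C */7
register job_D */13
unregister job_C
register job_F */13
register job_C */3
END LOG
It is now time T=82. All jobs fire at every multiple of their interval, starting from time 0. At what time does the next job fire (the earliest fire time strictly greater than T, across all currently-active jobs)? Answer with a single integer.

Answer: 84

Derivation:
Op 1: register job_A */15 -> active={job_A:*/15}
Op 2: unregister job_A -> active={}
Op 3: register job_D */10 -> active={job_D:*/10}
Op 4: register job_C */7 -> active={job_C:*/7, job_D:*/10}
Op 5: register job_D */13 -> active={job_C:*/7, job_D:*/13}
Op 6: unregister job_C -> active={job_D:*/13}
Op 7: register job_F */13 -> active={job_D:*/13, job_F:*/13}
Op 8: register job_C */3 -> active={job_C:*/3, job_D:*/13, job_F:*/13}
  job_C: interval 3, next fire after T=82 is 84
  job_D: interval 13, next fire after T=82 is 91
  job_F: interval 13, next fire after T=82 is 91
Earliest fire time = 84 (job job_C)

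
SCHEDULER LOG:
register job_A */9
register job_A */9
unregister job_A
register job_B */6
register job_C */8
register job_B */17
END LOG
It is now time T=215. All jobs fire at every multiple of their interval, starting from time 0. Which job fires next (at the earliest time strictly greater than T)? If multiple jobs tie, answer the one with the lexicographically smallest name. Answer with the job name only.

Op 1: register job_A */9 -> active={job_A:*/9}
Op 2: register job_A */9 -> active={job_A:*/9}
Op 3: unregister job_A -> active={}
Op 4: register job_B */6 -> active={job_B:*/6}
Op 5: register job_C */8 -> active={job_B:*/6, job_C:*/8}
Op 6: register job_B */17 -> active={job_B:*/17, job_C:*/8}
  job_B: interval 17, next fire after T=215 is 221
  job_C: interval 8, next fire after T=215 is 216
Earliest = 216, winner (lex tiebreak) = job_C

Answer: job_C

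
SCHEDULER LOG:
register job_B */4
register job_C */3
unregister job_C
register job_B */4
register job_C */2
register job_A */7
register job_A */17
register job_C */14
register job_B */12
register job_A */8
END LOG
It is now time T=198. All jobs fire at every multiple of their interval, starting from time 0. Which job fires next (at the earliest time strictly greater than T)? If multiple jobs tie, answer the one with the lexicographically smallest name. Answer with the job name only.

Op 1: register job_B */4 -> active={job_B:*/4}
Op 2: register job_C */3 -> active={job_B:*/4, job_C:*/3}
Op 3: unregister job_C -> active={job_B:*/4}
Op 4: register job_B */4 -> active={job_B:*/4}
Op 5: register job_C */2 -> active={job_B:*/4, job_C:*/2}
Op 6: register job_A */7 -> active={job_A:*/7, job_B:*/4, job_C:*/2}
Op 7: register job_A */17 -> active={job_A:*/17, job_B:*/4, job_C:*/2}
Op 8: register job_C */14 -> active={job_A:*/17, job_B:*/4, job_C:*/14}
Op 9: register job_B */12 -> active={job_A:*/17, job_B:*/12, job_C:*/14}
Op 10: register job_A */8 -> active={job_A:*/8, job_B:*/12, job_C:*/14}
  job_A: interval 8, next fire after T=198 is 200
  job_B: interval 12, next fire after T=198 is 204
  job_C: interval 14, next fire after T=198 is 210
Earliest = 200, winner (lex tiebreak) = job_A

Answer: job_A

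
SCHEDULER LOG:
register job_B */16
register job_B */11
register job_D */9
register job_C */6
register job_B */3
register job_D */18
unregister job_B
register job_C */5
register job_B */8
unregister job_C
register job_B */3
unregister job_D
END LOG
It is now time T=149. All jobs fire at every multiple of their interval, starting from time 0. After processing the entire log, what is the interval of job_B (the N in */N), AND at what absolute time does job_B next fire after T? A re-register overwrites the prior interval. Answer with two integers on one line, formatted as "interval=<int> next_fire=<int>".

Op 1: register job_B */16 -> active={job_B:*/16}
Op 2: register job_B */11 -> active={job_B:*/11}
Op 3: register job_D */9 -> active={job_B:*/11, job_D:*/9}
Op 4: register job_C */6 -> active={job_B:*/11, job_C:*/6, job_D:*/9}
Op 5: register job_B */3 -> active={job_B:*/3, job_C:*/6, job_D:*/9}
Op 6: register job_D */18 -> active={job_B:*/3, job_C:*/6, job_D:*/18}
Op 7: unregister job_B -> active={job_C:*/6, job_D:*/18}
Op 8: register job_C */5 -> active={job_C:*/5, job_D:*/18}
Op 9: register job_B */8 -> active={job_B:*/8, job_C:*/5, job_D:*/18}
Op 10: unregister job_C -> active={job_B:*/8, job_D:*/18}
Op 11: register job_B */3 -> active={job_B:*/3, job_D:*/18}
Op 12: unregister job_D -> active={job_B:*/3}
Final interval of job_B = 3
Next fire of job_B after T=149: (149//3+1)*3 = 150

Answer: interval=3 next_fire=150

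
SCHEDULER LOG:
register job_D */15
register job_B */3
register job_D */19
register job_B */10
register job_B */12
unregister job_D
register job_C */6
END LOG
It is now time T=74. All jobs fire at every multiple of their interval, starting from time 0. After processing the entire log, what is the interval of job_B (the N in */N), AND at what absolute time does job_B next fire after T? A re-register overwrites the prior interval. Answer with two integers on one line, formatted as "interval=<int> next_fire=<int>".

Op 1: register job_D */15 -> active={job_D:*/15}
Op 2: register job_B */3 -> active={job_B:*/3, job_D:*/15}
Op 3: register job_D */19 -> active={job_B:*/3, job_D:*/19}
Op 4: register job_B */10 -> active={job_B:*/10, job_D:*/19}
Op 5: register job_B */12 -> active={job_B:*/12, job_D:*/19}
Op 6: unregister job_D -> active={job_B:*/12}
Op 7: register job_C */6 -> active={job_B:*/12, job_C:*/6}
Final interval of job_B = 12
Next fire of job_B after T=74: (74//12+1)*12 = 84

Answer: interval=12 next_fire=84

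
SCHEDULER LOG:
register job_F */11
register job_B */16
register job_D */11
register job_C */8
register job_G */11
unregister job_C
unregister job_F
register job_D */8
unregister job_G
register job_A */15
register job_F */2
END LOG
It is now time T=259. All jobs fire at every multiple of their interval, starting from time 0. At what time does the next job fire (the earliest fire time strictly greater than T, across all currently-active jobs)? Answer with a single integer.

Op 1: register job_F */11 -> active={job_F:*/11}
Op 2: register job_B */16 -> active={job_B:*/16, job_F:*/11}
Op 3: register job_D */11 -> active={job_B:*/16, job_D:*/11, job_F:*/11}
Op 4: register job_C */8 -> active={job_B:*/16, job_C:*/8, job_D:*/11, job_F:*/11}
Op 5: register job_G */11 -> active={job_B:*/16, job_C:*/8, job_D:*/11, job_F:*/11, job_G:*/11}
Op 6: unregister job_C -> active={job_B:*/16, job_D:*/11, job_F:*/11, job_G:*/11}
Op 7: unregister job_F -> active={job_B:*/16, job_D:*/11, job_G:*/11}
Op 8: register job_D */8 -> active={job_B:*/16, job_D:*/8, job_G:*/11}
Op 9: unregister job_G -> active={job_B:*/16, job_D:*/8}
Op 10: register job_A */15 -> active={job_A:*/15, job_B:*/16, job_D:*/8}
Op 11: register job_F */2 -> active={job_A:*/15, job_B:*/16, job_D:*/8, job_F:*/2}
  job_A: interval 15, next fire after T=259 is 270
  job_B: interval 16, next fire after T=259 is 272
  job_D: interval 8, next fire after T=259 is 264
  job_F: interval 2, next fire after T=259 is 260
Earliest fire time = 260 (job job_F)

Answer: 260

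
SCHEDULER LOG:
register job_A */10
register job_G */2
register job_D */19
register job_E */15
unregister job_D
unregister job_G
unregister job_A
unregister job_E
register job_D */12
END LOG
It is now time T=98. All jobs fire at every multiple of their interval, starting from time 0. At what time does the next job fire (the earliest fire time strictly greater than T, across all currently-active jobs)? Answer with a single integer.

Op 1: register job_A */10 -> active={job_A:*/10}
Op 2: register job_G */2 -> active={job_A:*/10, job_G:*/2}
Op 3: register job_D */19 -> active={job_A:*/10, job_D:*/19, job_G:*/2}
Op 4: register job_E */15 -> active={job_A:*/10, job_D:*/19, job_E:*/15, job_G:*/2}
Op 5: unregister job_D -> active={job_A:*/10, job_E:*/15, job_G:*/2}
Op 6: unregister job_G -> active={job_A:*/10, job_E:*/15}
Op 7: unregister job_A -> active={job_E:*/15}
Op 8: unregister job_E -> active={}
Op 9: register job_D */12 -> active={job_D:*/12}
  job_D: interval 12, next fire after T=98 is 108
Earliest fire time = 108 (job job_D)

Answer: 108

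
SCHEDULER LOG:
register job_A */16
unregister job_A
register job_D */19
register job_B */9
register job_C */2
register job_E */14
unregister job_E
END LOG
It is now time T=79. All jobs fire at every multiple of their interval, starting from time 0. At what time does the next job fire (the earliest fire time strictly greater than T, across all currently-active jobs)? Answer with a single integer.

Answer: 80

Derivation:
Op 1: register job_A */16 -> active={job_A:*/16}
Op 2: unregister job_A -> active={}
Op 3: register job_D */19 -> active={job_D:*/19}
Op 4: register job_B */9 -> active={job_B:*/9, job_D:*/19}
Op 5: register job_C */2 -> active={job_B:*/9, job_C:*/2, job_D:*/19}
Op 6: register job_E */14 -> active={job_B:*/9, job_C:*/2, job_D:*/19, job_E:*/14}
Op 7: unregister job_E -> active={job_B:*/9, job_C:*/2, job_D:*/19}
  job_B: interval 9, next fire after T=79 is 81
  job_C: interval 2, next fire after T=79 is 80
  job_D: interval 19, next fire after T=79 is 95
Earliest fire time = 80 (job job_C)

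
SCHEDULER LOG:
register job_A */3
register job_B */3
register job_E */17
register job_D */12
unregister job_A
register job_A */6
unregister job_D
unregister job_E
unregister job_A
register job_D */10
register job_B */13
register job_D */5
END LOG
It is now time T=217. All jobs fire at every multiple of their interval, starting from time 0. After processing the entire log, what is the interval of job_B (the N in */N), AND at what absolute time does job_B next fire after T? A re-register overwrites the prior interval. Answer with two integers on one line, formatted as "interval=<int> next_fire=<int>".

Answer: interval=13 next_fire=221

Derivation:
Op 1: register job_A */3 -> active={job_A:*/3}
Op 2: register job_B */3 -> active={job_A:*/3, job_B:*/3}
Op 3: register job_E */17 -> active={job_A:*/3, job_B:*/3, job_E:*/17}
Op 4: register job_D */12 -> active={job_A:*/3, job_B:*/3, job_D:*/12, job_E:*/17}
Op 5: unregister job_A -> active={job_B:*/3, job_D:*/12, job_E:*/17}
Op 6: register job_A */6 -> active={job_A:*/6, job_B:*/3, job_D:*/12, job_E:*/17}
Op 7: unregister job_D -> active={job_A:*/6, job_B:*/3, job_E:*/17}
Op 8: unregister job_E -> active={job_A:*/6, job_B:*/3}
Op 9: unregister job_A -> active={job_B:*/3}
Op 10: register job_D */10 -> active={job_B:*/3, job_D:*/10}
Op 11: register job_B */13 -> active={job_B:*/13, job_D:*/10}
Op 12: register job_D */5 -> active={job_B:*/13, job_D:*/5}
Final interval of job_B = 13
Next fire of job_B after T=217: (217//13+1)*13 = 221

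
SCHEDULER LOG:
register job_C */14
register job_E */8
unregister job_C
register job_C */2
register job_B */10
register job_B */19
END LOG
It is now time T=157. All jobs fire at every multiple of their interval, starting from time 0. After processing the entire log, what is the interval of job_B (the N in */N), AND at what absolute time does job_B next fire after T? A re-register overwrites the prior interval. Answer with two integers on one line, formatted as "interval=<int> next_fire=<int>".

Op 1: register job_C */14 -> active={job_C:*/14}
Op 2: register job_E */8 -> active={job_C:*/14, job_E:*/8}
Op 3: unregister job_C -> active={job_E:*/8}
Op 4: register job_C */2 -> active={job_C:*/2, job_E:*/8}
Op 5: register job_B */10 -> active={job_B:*/10, job_C:*/2, job_E:*/8}
Op 6: register job_B */19 -> active={job_B:*/19, job_C:*/2, job_E:*/8}
Final interval of job_B = 19
Next fire of job_B after T=157: (157//19+1)*19 = 171

Answer: interval=19 next_fire=171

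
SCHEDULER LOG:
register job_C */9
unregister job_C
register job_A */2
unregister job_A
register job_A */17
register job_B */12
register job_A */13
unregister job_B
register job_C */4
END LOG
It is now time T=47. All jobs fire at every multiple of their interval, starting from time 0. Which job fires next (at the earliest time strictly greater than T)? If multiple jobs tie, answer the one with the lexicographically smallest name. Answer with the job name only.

Answer: job_C

Derivation:
Op 1: register job_C */9 -> active={job_C:*/9}
Op 2: unregister job_C -> active={}
Op 3: register job_A */2 -> active={job_A:*/2}
Op 4: unregister job_A -> active={}
Op 5: register job_A */17 -> active={job_A:*/17}
Op 6: register job_B */12 -> active={job_A:*/17, job_B:*/12}
Op 7: register job_A */13 -> active={job_A:*/13, job_B:*/12}
Op 8: unregister job_B -> active={job_A:*/13}
Op 9: register job_C */4 -> active={job_A:*/13, job_C:*/4}
  job_A: interval 13, next fire after T=47 is 52
  job_C: interval 4, next fire after T=47 is 48
Earliest = 48, winner (lex tiebreak) = job_C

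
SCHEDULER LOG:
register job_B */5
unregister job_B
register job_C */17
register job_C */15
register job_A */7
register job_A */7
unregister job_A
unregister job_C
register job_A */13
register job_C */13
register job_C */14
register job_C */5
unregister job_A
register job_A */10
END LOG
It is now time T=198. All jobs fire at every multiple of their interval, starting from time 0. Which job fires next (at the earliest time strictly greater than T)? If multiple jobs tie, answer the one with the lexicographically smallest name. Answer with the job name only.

Answer: job_A

Derivation:
Op 1: register job_B */5 -> active={job_B:*/5}
Op 2: unregister job_B -> active={}
Op 3: register job_C */17 -> active={job_C:*/17}
Op 4: register job_C */15 -> active={job_C:*/15}
Op 5: register job_A */7 -> active={job_A:*/7, job_C:*/15}
Op 6: register job_A */7 -> active={job_A:*/7, job_C:*/15}
Op 7: unregister job_A -> active={job_C:*/15}
Op 8: unregister job_C -> active={}
Op 9: register job_A */13 -> active={job_A:*/13}
Op 10: register job_C */13 -> active={job_A:*/13, job_C:*/13}
Op 11: register job_C */14 -> active={job_A:*/13, job_C:*/14}
Op 12: register job_C */5 -> active={job_A:*/13, job_C:*/5}
Op 13: unregister job_A -> active={job_C:*/5}
Op 14: register job_A */10 -> active={job_A:*/10, job_C:*/5}
  job_A: interval 10, next fire after T=198 is 200
  job_C: interval 5, next fire after T=198 is 200
Earliest = 200, winner (lex tiebreak) = job_A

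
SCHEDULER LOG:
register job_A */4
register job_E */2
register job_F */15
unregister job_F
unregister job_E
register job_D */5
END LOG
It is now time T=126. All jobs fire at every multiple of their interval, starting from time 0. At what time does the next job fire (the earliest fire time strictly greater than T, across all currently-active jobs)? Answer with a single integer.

Op 1: register job_A */4 -> active={job_A:*/4}
Op 2: register job_E */2 -> active={job_A:*/4, job_E:*/2}
Op 3: register job_F */15 -> active={job_A:*/4, job_E:*/2, job_F:*/15}
Op 4: unregister job_F -> active={job_A:*/4, job_E:*/2}
Op 5: unregister job_E -> active={job_A:*/4}
Op 6: register job_D */5 -> active={job_A:*/4, job_D:*/5}
  job_A: interval 4, next fire after T=126 is 128
  job_D: interval 5, next fire after T=126 is 130
Earliest fire time = 128 (job job_A)

Answer: 128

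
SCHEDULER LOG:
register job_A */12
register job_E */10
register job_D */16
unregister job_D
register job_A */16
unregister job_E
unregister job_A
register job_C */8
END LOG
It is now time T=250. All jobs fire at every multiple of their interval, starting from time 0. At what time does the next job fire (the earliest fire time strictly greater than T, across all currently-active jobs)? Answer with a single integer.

Answer: 256

Derivation:
Op 1: register job_A */12 -> active={job_A:*/12}
Op 2: register job_E */10 -> active={job_A:*/12, job_E:*/10}
Op 3: register job_D */16 -> active={job_A:*/12, job_D:*/16, job_E:*/10}
Op 4: unregister job_D -> active={job_A:*/12, job_E:*/10}
Op 5: register job_A */16 -> active={job_A:*/16, job_E:*/10}
Op 6: unregister job_E -> active={job_A:*/16}
Op 7: unregister job_A -> active={}
Op 8: register job_C */8 -> active={job_C:*/8}
  job_C: interval 8, next fire after T=250 is 256
Earliest fire time = 256 (job job_C)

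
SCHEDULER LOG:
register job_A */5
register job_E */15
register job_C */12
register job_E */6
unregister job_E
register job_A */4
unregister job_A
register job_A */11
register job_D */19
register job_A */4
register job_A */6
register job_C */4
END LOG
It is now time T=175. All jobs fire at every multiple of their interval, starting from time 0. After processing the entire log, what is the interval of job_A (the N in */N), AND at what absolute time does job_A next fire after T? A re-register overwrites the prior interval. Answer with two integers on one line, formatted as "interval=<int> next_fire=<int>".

Answer: interval=6 next_fire=180

Derivation:
Op 1: register job_A */5 -> active={job_A:*/5}
Op 2: register job_E */15 -> active={job_A:*/5, job_E:*/15}
Op 3: register job_C */12 -> active={job_A:*/5, job_C:*/12, job_E:*/15}
Op 4: register job_E */6 -> active={job_A:*/5, job_C:*/12, job_E:*/6}
Op 5: unregister job_E -> active={job_A:*/5, job_C:*/12}
Op 6: register job_A */4 -> active={job_A:*/4, job_C:*/12}
Op 7: unregister job_A -> active={job_C:*/12}
Op 8: register job_A */11 -> active={job_A:*/11, job_C:*/12}
Op 9: register job_D */19 -> active={job_A:*/11, job_C:*/12, job_D:*/19}
Op 10: register job_A */4 -> active={job_A:*/4, job_C:*/12, job_D:*/19}
Op 11: register job_A */6 -> active={job_A:*/6, job_C:*/12, job_D:*/19}
Op 12: register job_C */4 -> active={job_A:*/6, job_C:*/4, job_D:*/19}
Final interval of job_A = 6
Next fire of job_A after T=175: (175//6+1)*6 = 180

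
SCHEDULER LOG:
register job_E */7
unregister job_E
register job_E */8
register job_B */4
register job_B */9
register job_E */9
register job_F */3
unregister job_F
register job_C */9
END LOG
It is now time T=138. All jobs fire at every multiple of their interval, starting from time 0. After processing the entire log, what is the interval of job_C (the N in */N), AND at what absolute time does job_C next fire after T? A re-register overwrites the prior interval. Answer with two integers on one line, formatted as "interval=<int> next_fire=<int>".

Answer: interval=9 next_fire=144

Derivation:
Op 1: register job_E */7 -> active={job_E:*/7}
Op 2: unregister job_E -> active={}
Op 3: register job_E */8 -> active={job_E:*/8}
Op 4: register job_B */4 -> active={job_B:*/4, job_E:*/8}
Op 5: register job_B */9 -> active={job_B:*/9, job_E:*/8}
Op 6: register job_E */9 -> active={job_B:*/9, job_E:*/9}
Op 7: register job_F */3 -> active={job_B:*/9, job_E:*/9, job_F:*/3}
Op 8: unregister job_F -> active={job_B:*/9, job_E:*/9}
Op 9: register job_C */9 -> active={job_B:*/9, job_C:*/9, job_E:*/9}
Final interval of job_C = 9
Next fire of job_C after T=138: (138//9+1)*9 = 144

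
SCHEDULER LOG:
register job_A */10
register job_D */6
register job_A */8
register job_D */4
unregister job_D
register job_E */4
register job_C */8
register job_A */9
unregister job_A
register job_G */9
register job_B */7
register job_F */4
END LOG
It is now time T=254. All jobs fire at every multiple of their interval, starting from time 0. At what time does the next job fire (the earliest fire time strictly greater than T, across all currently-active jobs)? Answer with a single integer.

Answer: 256

Derivation:
Op 1: register job_A */10 -> active={job_A:*/10}
Op 2: register job_D */6 -> active={job_A:*/10, job_D:*/6}
Op 3: register job_A */8 -> active={job_A:*/8, job_D:*/6}
Op 4: register job_D */4 -> active={job_A:*/8, job_D:*/4}
Op 5: unregister job_D -> active={job_A:*/8}
Op 6: register job_E */4 -> active={job_A:*/8, job_E:*/4}
Op 7: register job_C */8 -> active={job_A:*/8, job_C:*/8, job_E:*/4}
Op 8: register job_A */9 -> active={job_A:*/9, job_C:*/8, job_E:*/4}
Op 9: unregister job_A -> active={job_C:*/8, job_E:*/4}
Op 10: register job_G */9 -> active={job_C:*/8, job_E:*/4, job_G:*/9}
Op 11: register job_B */7 -> active={job_B:*/7, job_C:*/8, job_E:*/4, job_G:*/9}
Op 12: register job_F */4 -> active={job_B:*/7, job_C:*/8, job_E:*/4, job_F:*/4, job_G:*/9}
  job_B: interval 7, next fire after T=254 is 259
  job_C: interval 8, next fire after T=254 is 256
  job_E: interval 4, next fire after T=254 is 256
  job_F: interval 4, next fire after T=254 is 256
  job_G: interval 9, next fire after T=254 is 261
Earliest fire time = 256 (job job_C)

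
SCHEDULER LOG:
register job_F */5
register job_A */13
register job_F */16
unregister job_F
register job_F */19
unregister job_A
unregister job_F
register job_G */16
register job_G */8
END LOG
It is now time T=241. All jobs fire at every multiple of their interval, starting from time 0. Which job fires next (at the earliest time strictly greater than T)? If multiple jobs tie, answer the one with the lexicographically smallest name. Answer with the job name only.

Answer: job_G

Derivation:
Op 1: register job_F */5 -> active={job_F:*/5}
Op 2: register job_A */13 -> active={job_A:*/13, job_F:*/5}
Op 3: register job_F */16 -> active={job_A:*/13, job_F:*/16}
Op 4: unregister job_F -> active={job_A:*/13}
Op 5: register job_F */19 -> active={job_A:*/13, job_F:*/19}
Op 6: unregister job_A -> active={job_F:*/19}
Op 7: unregister job_F -> active={}
Op 8: register job_G */16 -> active={job_G:*/16}
Op 9: register job_G */8 -> active={job_G:*/8}
  job_G: interval 8, next fire after T=241 is 248
Earliest = 248, winner (lex tiebreak) = job_G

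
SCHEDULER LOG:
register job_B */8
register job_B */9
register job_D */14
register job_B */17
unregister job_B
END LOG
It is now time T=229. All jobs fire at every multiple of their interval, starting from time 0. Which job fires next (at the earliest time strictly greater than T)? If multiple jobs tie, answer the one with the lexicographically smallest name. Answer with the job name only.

Answer: job_D

Derivation:
Op 1: register job_B */8 -> active={job_B:*/8}
Op 2: register job_B */9 -> active={job_B:*/9}
Op 3: register job_D */14 -> active={job_B:*/9, job_D:*/14}
Op 4: register job_B */17 -> active={job_B:*/17, job_D:*/14}
Op 5: unregister job_B -> active={job_D:*/14}
  job_D: interval 14, next fire after T=229 is 238
Earliest = 238, winner (lex tiebreak) = job_D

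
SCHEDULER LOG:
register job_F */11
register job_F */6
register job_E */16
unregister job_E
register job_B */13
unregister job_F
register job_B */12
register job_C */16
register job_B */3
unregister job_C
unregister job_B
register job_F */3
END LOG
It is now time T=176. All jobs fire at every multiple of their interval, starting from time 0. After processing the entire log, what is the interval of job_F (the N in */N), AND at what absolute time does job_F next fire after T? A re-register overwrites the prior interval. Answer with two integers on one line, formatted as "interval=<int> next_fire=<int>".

Answer: interval=3 next_fire=177

Derivation:
Op 1: register job_F */11 -> active={job_F:*/11}
Op 2: register job_F */6 -> active={job_F:*/6}
Op 3: register job_E */16 -> active={job_E:*/16, job_F:*/6}
Op 4: unregister job_E -> active={job_F:*/6}
Op 5: register job_B */13 -> active={job_B:*/13, job_F:*/6}
Op 6: unregister job_F -> active={job_B:*/13}
Op 7: register job_B */12 -> active={job_B:*/12}
Op 8: register job_C */16 -> active={job_B:*/12, job_C:*/16}
Op 9: register job_B */3 -> active={job_B:*/3, job_C:*/16}
Op 10: unregister job_C -> active={job_B:*/3}
Op 11: unregister job_B -> active={}
Op 12: register job_F */3 -> active={job_F:*/3}
Final interval of job_F = 3
Next fire of job_F after T=176: (176//3+1)*3 = 177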